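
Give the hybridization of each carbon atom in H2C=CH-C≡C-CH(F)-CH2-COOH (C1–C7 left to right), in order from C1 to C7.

C1 sp2, C2 sp2, C3 sp, C4 sp, C5 sp3, C6 sp3, C7 sp2

C1 — 3 σ bonds, plus one π bond. Steric number 3, so sp2.
C2 — 3 σ bonds, plus one π bond. Steric number 3, so sp2.
C3 is sp: 2 σ bonds, plus two π bonds, 2 electron-density regions.
C4: 2 σ bonds, plus two π bonds — 2 electron domains, sp.
C5 has 4 σ bonds: steric number 4 → sp3.
C6: 4 σ bonds — 4 electron domains, sp3.
C7 — 3 σ bonds, plus one π bond. Steric number 3, so sp2.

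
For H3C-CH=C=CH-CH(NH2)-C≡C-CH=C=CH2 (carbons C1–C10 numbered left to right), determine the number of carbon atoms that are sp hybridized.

4

C1: sp3
C2: sp2
C3: sp ✓
C4: sp2
C5: sp3
C6: sp ✓
C7: sp ✓
C8: sp2
C9: sp ✓
C10: sp2
C3, C6, C7, C9 → 4 sp carbons.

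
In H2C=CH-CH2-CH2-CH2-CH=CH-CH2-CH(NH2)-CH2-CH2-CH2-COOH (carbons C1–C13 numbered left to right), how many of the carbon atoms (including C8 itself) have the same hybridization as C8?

C8 is sp3 (only σ bonds).
C1: sp2
C2: sp2
C3: sp3 ✓
C4: sp3 ✓
C5: sp3 ✓
C6: sp2
C7: sp2
C8: sp3 ✓
C9: sp3 ✓
C10: sp3 ✓
C11: sp3 ✓
C12: sp3 ✓
C13: sp2
8 carbons are sp3.

8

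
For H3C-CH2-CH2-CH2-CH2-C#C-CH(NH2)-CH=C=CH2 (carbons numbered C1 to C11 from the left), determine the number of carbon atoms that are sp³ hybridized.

C1: sp3 ✓
C2: sp3 ✓
C3: sp3 ✓
C4: sp3 ✓
C5: sp3 ✓
C6: sp
C7: sp
C8: sp3 ✓
C9: sp2
C10: sp
C11: sp2
C1, C2, C3, C4, C5, C8 → 6 sp3 carbons.

6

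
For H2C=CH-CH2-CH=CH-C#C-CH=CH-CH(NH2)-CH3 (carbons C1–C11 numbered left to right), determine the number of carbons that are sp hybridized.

2

C1: sp2
C2: sp2
C3: sp3
C4: sp2
C5: sp2
C6: sp ✓
C7: sp ✓
C8: sp2
C9: sp2
C10: sp3
C11: sp3
C6, C7 → 2 sp carbons.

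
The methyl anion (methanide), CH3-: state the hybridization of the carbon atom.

Three σ bonds + one lone pair = steric number 4 → sp3, pyramidal.

sp3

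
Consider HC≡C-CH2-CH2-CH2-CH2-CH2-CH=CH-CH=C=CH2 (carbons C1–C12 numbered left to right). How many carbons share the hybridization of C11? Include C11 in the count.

3

C11 is sp (two π bonds).
C1: sp ✓
C2: sp ✓
C3: sp3
C4: sp3
C5: sp3
C6: sp3
C7: sp3
C8: sp2
C9: sp2
C10: sp2
C11: sp ✓
C12: sp2
3 carbons are sp.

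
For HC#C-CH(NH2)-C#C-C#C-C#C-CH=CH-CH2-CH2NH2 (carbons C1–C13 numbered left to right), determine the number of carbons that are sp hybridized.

C1: sp ✓
C2: sp ✓
C3: sp3
C4: sp ✓
C5: sp ✓
C6: sp ✓
C7: sp ✓
C8: sp ✓
C9: sp ✓
C10: sp2
C11: sp2
C12: sp3
C13: sp3
C1, C2, C4, C5, C6, C7, C8, C9 → 8 sp carbons.

8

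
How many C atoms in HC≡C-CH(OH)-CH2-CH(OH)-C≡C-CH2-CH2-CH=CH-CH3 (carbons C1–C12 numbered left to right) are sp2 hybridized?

C1: sp
C2: sp
C3: sp3
C4: sp3
C5: sp3
C6: sp
C7: sp
C8: sp3
C9: sp3
C10: sp2 ✓
C11: sp2 ✓
C12: sp3
C10, C11 → 2 sp2 carbons.

2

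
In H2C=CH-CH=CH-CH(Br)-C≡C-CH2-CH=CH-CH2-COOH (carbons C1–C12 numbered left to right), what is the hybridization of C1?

sp2

C1 (3 σ bonds, plus one π bond) has steric number 3: sp2.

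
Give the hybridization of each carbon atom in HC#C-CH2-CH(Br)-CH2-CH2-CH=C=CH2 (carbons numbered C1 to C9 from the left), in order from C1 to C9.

C1 (2 σ bonds, plus two π bonds) has steric number 2: sp.
C2 is sp: 2 σ bonds, plus two π bonds, 2 electron-density regions.
C3 has 4 σ bonds: steric number 4 → sp3.
C4: 4 σ bonds — 4 electron domains, sp3.
C5 carries 4 σ bonds, giving a steric number of 4, so it is sp3.
C6 has 4 σ bonds: steric number 4 → sp3.
C7: 3 σ bonds, plus one π bond — 3 electron domains, sp2.
C8: 2 σ bonds, plus two π bonds; 2 regions of electron density → sp.
C9 carries 3 σ bonds, plus one π bond, giving a steric number of 3, so it is sp2.

C1 sp, C2 sp, C3 sp3, C4 sp3, C5 sp3, C6 sp3, C7 sp2, C8 sp, C9 sp2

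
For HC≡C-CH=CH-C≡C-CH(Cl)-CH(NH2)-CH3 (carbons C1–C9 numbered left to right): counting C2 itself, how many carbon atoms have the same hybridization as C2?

C2 is sp (two π bonds).
C1: sp ✓
C2: sp ✓
C3: sp2
C4: sp2
C5: sp ✓
C6: sp ✓
C7: sp3
C8: sp3
C9: sp3
4 carbons are sp.

4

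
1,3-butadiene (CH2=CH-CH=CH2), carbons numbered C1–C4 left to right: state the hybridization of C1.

sp²

C1 has 3 σ bonds, plus one π bond: steric number 3 → sp2.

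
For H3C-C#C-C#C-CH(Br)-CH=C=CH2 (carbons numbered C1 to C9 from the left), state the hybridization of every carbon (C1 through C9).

C1: 4 σ bonds — 4 electron domains, sp3.
C2 has 2 σ bonds, plus two π bonds: steric number 2 → sp.
C3 — 2 σ bonds, plus two π bonds. Steric number 2, so sp.
C4 — 2 σ bonds, plus two π bonds. Steric number 2, so sp.
C5 — 2 σ bonds, plus two π bonds. Steric number 2, so sp.
C6 — 4 σ bonds. Steric number 4, so sp3.
C7 (3 σ bonds, plus one π bond) has steric number 3: sp2.
C8 (2 σ bonds, plus two π bonds) has steric number 2: sp.
C9 (3 σ bonds, plus one π bond) has steric number 3: sp2.

C1 sp3, C2 sp, C3 sp, C4 sp, C5 sp, C6 sp3, C7 sp2, C8 sp, C9 sp2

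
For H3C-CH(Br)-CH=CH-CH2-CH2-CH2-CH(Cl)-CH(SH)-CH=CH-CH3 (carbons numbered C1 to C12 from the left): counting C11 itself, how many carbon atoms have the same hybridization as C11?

C11 is sp2 (one π bond).
C1: sp3
C2: sp3
C3: sp2 ✓
C4: sp2 ✓
C5: sp3
C6: sp3
C7: sp3
C8: sp3
C9: sp3
C10: sp2 ✓
C11: sp2 ✓
C12: sp3
4 carbons are sp2.

4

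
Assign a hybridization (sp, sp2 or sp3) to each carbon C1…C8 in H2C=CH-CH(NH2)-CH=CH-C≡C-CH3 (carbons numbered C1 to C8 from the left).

C1 sp2, C2 sp2, C3 sp3, C4 sp2, C5 sp2, C6 sp, C7 sp, C8 sp3

C1: 3 σ bonds, plus one π bond — 3 electron domains, sp2.
C2 is sp2: 3 σ bonds, plus one π bond, 3 electron-density regions.
C3 is sp3: 4 σ bonds, 4 electron-density regions.
C4 — 3 σ bonds, plus one π bond. Steric number 3, so sp2.
C5: 3 σ bonds, plus one π bond — 3 electron domains, sp2.
C6 (2 σ bonds, plus two π bonds) has steric number 2: sp.
C7 has 2 σ bonds, plus two π bonds: steric number 2 → sp.
C8: 4 σ bonds; 4 regions of electron density → sp3.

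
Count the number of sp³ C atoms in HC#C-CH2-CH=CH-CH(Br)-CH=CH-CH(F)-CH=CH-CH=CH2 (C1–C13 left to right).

C1: sp
C2: sp
C3: sp3 ✓
C4: sp2
C5: sp2
C6: sp3 ✓
C7: sp2
C8: sp2
C9: sp3 ✓
C10: sp2
C11: sp2
C12: sp2
C13: sp2
C3, C6, C9 → 3 sp3 carbons.

3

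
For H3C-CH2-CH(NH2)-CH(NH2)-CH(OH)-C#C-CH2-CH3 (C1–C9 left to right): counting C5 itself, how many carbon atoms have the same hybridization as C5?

7

C5 is sp3 (only σ bonds).
C1: sp3 ✓
C2: sp3 ✓
C3: sp3 ✓
C4: sp3 ✓
C5: sp3 ✓
C6: sp
C7: sp
C8: sp3 ✓
C9: sp3 ✓
7 carbons are sp3.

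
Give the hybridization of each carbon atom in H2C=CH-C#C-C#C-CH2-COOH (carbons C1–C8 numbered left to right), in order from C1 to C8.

C1 carries 3 σ bonds, plus one π bond, giving a steric number of 3, so it is sp2.
C2 — 3 σ bonds, plus one π bond. Steric number 3, so sp2.
C3 is sp: 2 σ bonds, plus two π bonds, 2 electron-density regions.
C4 has 2 σ bonds, plus two π bonds: steric number 2 → sp.
C5 is sp: 2 σ bonds, plus two π bonds, 2 electron-density regions.
C6 — 2 σ bonds, plus two π bonds. Steric number 2, so sp.
C7 has 4 σ bonds: steric number 4 → sp3.
C8 is sp2: 3 σ bonds, plus one π bond, 3 electron-density regions.

C1 sp2, C2 sp2, C3 sp, C4 sp, C5 sp, C6 sp, C7 sp3, C8 sp2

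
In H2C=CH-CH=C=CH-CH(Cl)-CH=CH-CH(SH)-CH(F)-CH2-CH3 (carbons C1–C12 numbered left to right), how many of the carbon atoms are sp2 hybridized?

6

C1: sp2 ✓
C2: sp2 ✓
C3: sp2 ✓
C4: sp
C5: sp2 ✓
C6: sp3
C7: sp2 ✓
C8: sp2 ✓
C9: sp3
C10: sp3
C11: sp3
C12: sp3
C1, C2, C3, C5, C7, C8 → 6 sp2 carbons.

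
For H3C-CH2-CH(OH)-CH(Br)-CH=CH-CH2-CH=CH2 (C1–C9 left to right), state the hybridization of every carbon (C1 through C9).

C1 sp3, C2 sp3, C3 sp3, C4 sp3, C5 sp2, C6 sp2, C7 sp3, C8 sp2, C9 sp2

C1 is sp3: 4 σ bonds, 4 electron-density regions.
C2 (4 σ bonds) has steric number 4: sp3.
C3 (4 σ bonds) has steric number 4: sp3.
C4: 4 σ bonds; 4 regions of electron density → sp3.
C5 — 3 σ bonds, plus one π bond. Steric number 3, so sp2.
C6 (3 σ bonds, plus one π bond) has steric number 3: sp2.
C7 carries 4 σ bonds, giving a steric number of 4, so it is sp3.
C8 (3 σ bonds, plus one π bond) has steric number 3: sp2.
C9: 3 σ bonds, plus one π bond; 3 regions of electron density → sp2.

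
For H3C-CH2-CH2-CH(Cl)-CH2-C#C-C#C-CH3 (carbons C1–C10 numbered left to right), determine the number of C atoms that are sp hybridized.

C1: sp3
C2: sp3
C3: sp3
C4: sp3
C5: sp3
C6: sp ✓
C7: sp ✓
C8: sp ✓
C9: sp ✓
C10: sp3
C6, C7, C8, C9 → 4 sp carbons.

4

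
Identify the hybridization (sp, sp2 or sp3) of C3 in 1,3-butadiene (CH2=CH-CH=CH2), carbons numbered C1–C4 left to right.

sp^2

C3 has 3 σ bonds, plus one π bond: steric number 3 → sp2.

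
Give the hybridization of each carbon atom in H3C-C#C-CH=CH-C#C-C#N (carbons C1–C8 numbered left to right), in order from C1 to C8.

C1 has 4 σ bonds: steric number 4 → sp3.
C2: 2 σ bonds, plus two π bonds; 2 regions of electron density → sp.
C3: 2 σ bonds, plus two π bonds — 2 electron domains, sp.
C4 (3 σ bonds, plus one π bond) has steric number 3: sp2.
C5 has 3 σ bonds, plus one π bond: steric number 3 → sp2.
C6: 2 σ bonds, plus two π bonds — 2 electron domains, sp.
C7 (2 σ bonds, plus two π bonds) has steric number 2: sp.
C8 has 2 σ bonds, plus two π bonds: steric number 2 → sp.

C1 sp3, C2 sp, C3 sp, C4 sp2, C5 sp2, C6 sp, C7 sp, C8 sp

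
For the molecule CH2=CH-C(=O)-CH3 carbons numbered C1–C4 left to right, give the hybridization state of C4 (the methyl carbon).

sp3

C4 (the methyl carbon) — 4 σ bonds. Steric number 4, so sp3.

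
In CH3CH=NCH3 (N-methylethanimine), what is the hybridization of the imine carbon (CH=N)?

The imine carbon (CH=N) carries 3 σ bonds, plus one π bond, giving a steric number of 3, so it is sp2.

sp²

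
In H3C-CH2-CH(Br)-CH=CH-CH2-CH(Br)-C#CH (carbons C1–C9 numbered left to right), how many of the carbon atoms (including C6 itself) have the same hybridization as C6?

C6 is sp3 (only σ bonds).
C1: sp3 ✓
C2: sp3 ✓
C3: sp3 ✓
C4: sp2
C5: sp2
C6: sp3 ✓
C7: sp3 ✓
C8: sp
C9: sp
5 carbons are sp3.

5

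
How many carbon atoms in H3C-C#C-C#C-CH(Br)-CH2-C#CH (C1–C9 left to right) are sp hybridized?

6

C1: sp3
C2: sp ✓
C3: sp ✓
C4: sp ✓
C5: sp ✓
C6: sp3
C7: sp3
C8: sp ✓
C9: sp ✓
C2, C3, C4, C5, C8, C9 → 6 sp carbons.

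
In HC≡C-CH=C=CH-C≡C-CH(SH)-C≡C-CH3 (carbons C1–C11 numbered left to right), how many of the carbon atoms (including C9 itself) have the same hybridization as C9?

7

C9 is sp (two π bonds).
C1: sp ✓
C2: sp ✓
C3: sp2
C4: sp ✓
C5: sp2
C6: sp ✓
C7: sp ✓
C8: sp3
C9: sp ✓
C10: sp ✓
C11: sp3
7 carbons are sp.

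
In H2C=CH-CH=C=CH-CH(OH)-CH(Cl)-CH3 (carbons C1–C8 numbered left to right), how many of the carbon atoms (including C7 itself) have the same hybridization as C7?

3

C7 is sp3 (only σ bonds).
C1: sp2
C2: sp2
C3: sp2
C4: sp
C5: sp2
C6: sp3 ✓
C7: sp3 ✓
C8: sp3 ✓
3 carbons are sp3.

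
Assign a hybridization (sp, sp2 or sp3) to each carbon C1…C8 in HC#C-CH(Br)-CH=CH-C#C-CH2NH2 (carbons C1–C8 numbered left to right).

C1 is sp: 2 σ bonds, plus two π bonds, 2 electron-density regions.
C2: 2 σ bonds, plus two π bonds; 2 regions of electron density → sp.
C3 (4 σ bonds) has steric number 4: sp3.
C4 (3 σ bonds, plus one π bond) has steric number 3: sp2.
C5 has 3 σ bonds, plus one π bond: steric number 3 → sp2.
C6 — 2 σ bonds, plus two π bonds. Steric number 2, so sp.
C7 has 2 σ bonds, plus two π bonds: steric number 2 → sp.
C8: 4 σ bonds; 4 regions of electron density → sp3.

C1 sp, C2 sp, C3 sp3, C4 sp2, C5 sp2, C6 sp, C7 sp, C8 sp3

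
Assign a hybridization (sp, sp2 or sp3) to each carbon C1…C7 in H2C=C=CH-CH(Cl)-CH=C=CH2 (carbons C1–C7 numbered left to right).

C1 — 3 σ bonds, plus one π bond. Steric number 3, so sp2.
C2: 2 σ bonds, plus two π bonds — 2 electron domains, sp.
C3 carries 3 σ bonds, plus one π bond, giving a steric number of 3, so it is sp2.
C4 is sp3: 4 σ bonds, 4 electron-density regions.
C5 is sp2: 3 σ bonds, plus one π bond, 3 electron-density regions.
C6 carries 2 σ bonds, plus two π bonds, giving a steric number of 2, so it is sp.
C7 carries 3 σ bonds, plus one π bond, giving a steric number of 3, so it is sp2.

C1 sp2, C2 sp, C3 sp2, C4 sp3, C5 sp2, C6 sp, C7 sp2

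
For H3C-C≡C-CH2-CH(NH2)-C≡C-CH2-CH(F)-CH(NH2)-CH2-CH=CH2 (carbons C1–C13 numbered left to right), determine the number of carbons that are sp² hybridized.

2

C1: sp3
C2: sp
C3: sp
C4: sp3
C5: sp3
C6: sp
C7: sp
C8: sp3
C9: sp3
C10: sp3
C11: sp3
C12: sp2 ✓
C13: sp2 ✓
C12, C13 → 2 sp2 carbons.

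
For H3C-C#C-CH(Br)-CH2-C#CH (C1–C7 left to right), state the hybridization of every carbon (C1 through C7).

C1 sp3, C2 sp, C3 sp, C4 sp3, C5 sp3, C6 sp, C7 sp

C1 is sp3: 4 σ bonds, 4 electron-density regions.
C2 — 2 σ bonds, plus two π bonds. Steric number 2, so sp.
C3: 2 σ bonds, plus two π bonds; 2 regions of electron density → sp.
C4 carries 4 σ bonds, giving a steric number of 4, so it is sp3.
C5 (4 σ bonds) has steric number 4: sp3.
C6 — 2 σ bonds, plus two π bonds. Steric number 2, so sp.
C7: 2 σ bonds, plus two π bonds — 2 electron domains, sp.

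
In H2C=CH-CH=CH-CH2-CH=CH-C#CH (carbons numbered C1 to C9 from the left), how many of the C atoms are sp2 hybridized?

C1: sp2 ✓
C2: sp2 ✓
C3: sp2 ✓
C4: sp2 ✓
C5: sp3
C6: sp2 ✓
C7: sp2 ✓
C8: sp
C9: sp
C1, C2, C3, C4, C6, C7 → 6 sp2 carbons.

6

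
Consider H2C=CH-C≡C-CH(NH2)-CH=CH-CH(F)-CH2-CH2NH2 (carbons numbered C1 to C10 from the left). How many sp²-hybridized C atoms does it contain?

C1: sp2 ✓
C2: sp2 ✓
C3: sp
C4: sp
C5: sp3
C6: sp2 ✓
C7: sp2 ✓
C8: sp3
C9: sp3
C10: sp3
C1, C2, C6, C7 → 4 sp2 carbons.

4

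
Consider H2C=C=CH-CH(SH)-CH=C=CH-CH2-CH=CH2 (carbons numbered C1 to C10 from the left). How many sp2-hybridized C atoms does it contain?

6

C1: sp2 ✓
C2: sp
C3: sp2 ✓
C4: sp3
C5: sp2 ✓
C6: sp
C7: sp2 ✓
C8: sp3
C9: sp2 ✓
C10: sp2 ✓
C1, C3, C5, C7, C9, C10 → 6 sp2 carbons.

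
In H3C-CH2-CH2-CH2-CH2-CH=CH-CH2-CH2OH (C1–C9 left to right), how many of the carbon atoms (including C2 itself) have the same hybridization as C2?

7

C2 is sp3 (only σ bonds).
C1: sp3 ✓
C2: sp3 ✓
C3: sp3 ✓
C4: sp3 ✓
C5: sp3 ✓
C6: sp2
C7: sp2
C8: sp3 ✓
C9: sp3 ✓
7 carbons are sp3.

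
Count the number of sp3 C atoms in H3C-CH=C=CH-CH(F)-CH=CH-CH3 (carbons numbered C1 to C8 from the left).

C1: sp3 ✓
C2: sp2
C3: sp
C4: sp2
C5: sp3 ✓
C6: sp2
C7: sp2
C8: sp3 ✓
C1, C5, C8 → 3 sp3 carbons.

3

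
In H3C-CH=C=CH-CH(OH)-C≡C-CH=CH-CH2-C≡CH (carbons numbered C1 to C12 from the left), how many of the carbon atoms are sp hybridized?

5

C1: sp3
C2: sp2
C3: sp ✓
C4: sp2
C5: sp3
C6: sp ✓
C7: sp ✓
C8: sp2
C9: sp2
C10: sp3
C11: sp ✓
C12: sp ✓
C3, C6, C7, C11, C12 → 5 sp carbons.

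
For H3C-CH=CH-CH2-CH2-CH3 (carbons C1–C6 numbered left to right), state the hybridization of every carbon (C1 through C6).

C1 — 4 σ bonds. Steric number 4, so sp3.
C2 is sp2: 3 σ bonds, plus one π bond, 3 electron-density regions.
C3: 3 σ bonds, plus one π bond — 3 electron domains, sp2.
C4 is sp3: 4 σ bonds, 4 electron-density regions.
C5 — 4 σ bonds. Steric number 4, so sp3.
C6 (4 σ bonds) has steric number 4: sp3.

C1 sp3, C2 sp2, C3 sp2, C4 sp3, C5 sp3, C6 sp3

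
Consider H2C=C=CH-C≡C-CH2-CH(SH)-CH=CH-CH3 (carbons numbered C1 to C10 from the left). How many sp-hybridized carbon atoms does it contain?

C1: sp2
C2: sp ✓
C3: sp2
C4: sp ✓
C5: sp ✓
C6: sp3
C7: sp3
C8: sp2
C9: sp2
C10: sp3
C2, C4, C5 → 3 sp carbons.

3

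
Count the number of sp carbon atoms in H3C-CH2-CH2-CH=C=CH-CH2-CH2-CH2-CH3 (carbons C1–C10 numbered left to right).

1

C1: sp3
C2: sp3
C3: sp3
C4: sp2
C5: sp ✓
C6: sp2
C7: sp3
C8: sp3
C9: sp3
C10: sp3
C5 → 1 sp carbon.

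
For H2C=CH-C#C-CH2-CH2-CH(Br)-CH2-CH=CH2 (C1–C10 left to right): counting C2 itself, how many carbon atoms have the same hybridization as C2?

C2 is sp2 (one π bond).
C1: sp2 ✓
C2: sp2 ✓
C3: sp
C4: sp
C5: sp3
C6: sp3
C7: sp3
C8: sp3
C9: sp2 ✓
C10: sp2 ✓
4 carbons are sp2.

4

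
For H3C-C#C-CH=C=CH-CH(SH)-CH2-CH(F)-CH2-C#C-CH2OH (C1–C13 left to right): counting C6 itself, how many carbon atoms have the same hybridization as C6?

2

C6 is sp2 (one π bond).
C1: sp3
C2: sp
C3: sp
C4: sp2 ✓
C5: sp
C6: sp2 ✓
C7: sp3
C8: sp3
C9: sp3
C10: sp3
C11: sp
C12: sp
C13: sp3
2 carbons are sp2.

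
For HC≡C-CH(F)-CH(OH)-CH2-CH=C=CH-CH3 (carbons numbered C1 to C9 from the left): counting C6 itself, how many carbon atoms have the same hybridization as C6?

C6 is sp2 (one π bond).
C1: sp
C2: sp
C3: sp3
C4: sp3
C5: sp3
C6: sp2 ✓
C7: sp
C8: sp2 ✓
C9: sp3
2 carbons are sp2.

2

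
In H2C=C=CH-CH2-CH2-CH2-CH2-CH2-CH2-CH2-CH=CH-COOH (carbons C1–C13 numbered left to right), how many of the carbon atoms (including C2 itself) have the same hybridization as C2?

C2 is sp (two π bonds).
C1: sp2
C2: sp ✓
C3: sp2
C4: sp3
C5: sp3
C6: sp3
C7: sp3
C8: sp3
C9: sp3
C10: sp3
C11: sp2
C12: sp2
C13: sp2
1 carbon is sp.

1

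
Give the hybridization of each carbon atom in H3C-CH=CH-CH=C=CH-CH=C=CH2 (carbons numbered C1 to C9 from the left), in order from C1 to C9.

C1 sp3, C2 sp2, C3 sp2, C4 sp2, C5 sp, C6 sp2, C7 sp2, C8 sp, C9 sp2

C1 (4 σ bonds) has steric number 4: sp3.
C2 is sp2: 3 σ bonds, plus one π bond, 3 electron-density regions.
C3 (3 σ bonds, plus one π bond) has steric number 3: sp2.
C4 is sp2: 3 σ bonds, plus one π bond, 3 electron-density regions.
C5 carries 2 σ bonds, plus two π bonds, giving a steric number of 2, so it is sp.
C6: 3 σ bonds, plus one π bond; 3 regions of electron density → sp2.
C7 — 3 σ bonds, plus one π bond. Steric number 3, so sp2.
C8 — 2 σ bonds, plus two π bonds. Steric number 2, so sp.
C9 is sp2: 3 σ bonds, plus one π bond, 3 electron-density regions.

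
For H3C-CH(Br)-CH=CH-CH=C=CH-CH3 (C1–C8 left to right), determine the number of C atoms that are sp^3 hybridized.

3

C1: sp3 ✓
C2: sp3 ✓
C3: sp2
C4: sp2
C5: sp2
C6: sp
C7: sp2
C8: sp3 ✓
C1, C2, C8 → 3 sp3 carbons.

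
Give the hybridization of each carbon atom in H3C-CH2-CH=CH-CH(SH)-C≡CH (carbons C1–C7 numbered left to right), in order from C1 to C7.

C1 carries 4 σ bonds, giving a steric number of 4, so it is sp3.
C2 (4 σ bonds) has steric number 4: sp3.
C3: 3 σ bonds, plus one π bond; 3 regions of electron density → sp2.
C4 is sp2: 3 σ bonds, plus one π bond, 3 electron-density regions.
C5 has 4 σ bonds: steric number 4 → sp3.
C6 carries 2 σ bonds, plus two π bonds, giving a steric number of 2, so it is sp.
C7 has 2 σ bonds, plus two π bonds: steric number 2 → sp.

C1 sp3, C2 sp3, C3 sp2, C4 sp2, C5 sp3, C6 sp, C7 sp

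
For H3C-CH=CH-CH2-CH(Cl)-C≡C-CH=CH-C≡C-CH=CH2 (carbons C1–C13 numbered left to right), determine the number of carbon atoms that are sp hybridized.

C1: sp3
C2: sp2
C3: sp2
C4: sp3
C5: sp3
C6: sp ✓
C7: sp ✓
C8: sp2
C9: sp2
C10: sp ✓
C11: sp ✓
C12: sp2
C13: sp2
C6, C7, C10, C11 → 4 sp carbons.

4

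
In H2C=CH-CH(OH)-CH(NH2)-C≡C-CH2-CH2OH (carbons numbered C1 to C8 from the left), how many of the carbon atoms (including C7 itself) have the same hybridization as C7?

C7 is sp3 (only σ bonds).
C1: sp2
C2: sp2
C3: sp3 ✓
C4: sp3 ✓
C5: sp
C6: sp
C7: sp3 ✓
C8: sp3 ✓
4 carbons are sp3.

4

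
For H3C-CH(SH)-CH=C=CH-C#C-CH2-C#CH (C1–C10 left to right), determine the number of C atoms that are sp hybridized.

C1: sp3
C2: sp3
C3: sp2
C4: sp ✓
C5: sp2
C6: sp ✓
C7: sp ✓
C8: sp3
C9: sp ✓
C10: sp ✓
C4, C6, C7, C9, C10 → 5 sp carbons.

5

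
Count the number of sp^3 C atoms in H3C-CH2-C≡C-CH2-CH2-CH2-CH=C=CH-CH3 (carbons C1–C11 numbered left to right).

6

C1: sp3 ✓
C2: sp3 ✓
C3: sp
C4: sp
C5: sp3 ✓
C6: sp3 ✓
C7: sp3 ✓
C8: sp2
C9: sp
C10: sp2
C11: sp3 ✓
C1, C2, C5, C6, C7, C11 → 6 sp3 carbons.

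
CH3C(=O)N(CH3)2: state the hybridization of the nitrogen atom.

sp²

Amide resonance: N lone pair conjugated with C=O → sp2.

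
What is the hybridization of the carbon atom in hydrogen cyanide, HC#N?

The carbon atom carries 2 σ bonds, plus two π bonds, giving a steric number of 2, so it is sp.

sp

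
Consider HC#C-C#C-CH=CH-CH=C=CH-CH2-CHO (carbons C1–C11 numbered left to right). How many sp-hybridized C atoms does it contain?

5

C1: sp ✓
C2: sp ✓
C3: sp ✓
C4: sp ✓
C5: sp2
C6: sp2
C7: sp2
C8: sp ✓
C9: sp2
C10: sp3
C11: sp2
C1, C2, C3, C4, C8 → 5 sp carbons.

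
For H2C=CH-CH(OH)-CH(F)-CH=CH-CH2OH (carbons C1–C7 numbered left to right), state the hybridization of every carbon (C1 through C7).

C1 carries 3 σ bonds, plus one π bond, giving a steric number of 3, so it is sp2.
C2 is sp2: 3 σ bonds, plus one π bond, 3 electron-density regions.
C3 is sp3: 4 σ bonds, 4 electron-density regions.
C4 has 4 σ bonds: steric number 4 → sp3.
C5 — 3 σ bonds, plus one π bond. Steric number 3, so sp2.
C6 is sp2: 3 σ bonds, plus one π bond, 3 electron-density regions.
C7 — 4 σ bonds. Steric number 4, so sp3.

C1 sp2, C2 sp2, C3 sp3, C4 sp3, C5 sp2, C6 sp2, C7 sp3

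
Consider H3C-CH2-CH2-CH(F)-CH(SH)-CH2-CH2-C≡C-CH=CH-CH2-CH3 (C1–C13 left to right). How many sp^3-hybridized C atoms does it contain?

C1: sp3 ✓
C2: sp3 ✓
C3: sp3 ✓
C4: sp3 ✓
C5: sp3 ✓
C6: sp3 ✓
C7: sp3 ✓
C8: sp
C9: sp
C10: sp2
C11: sp2
C12: sp3 ✓
C13: sp3 ✓
C1, C2, C3, C4, C5, C6, C7, C12, C13 → 9 sp3 carbons.

9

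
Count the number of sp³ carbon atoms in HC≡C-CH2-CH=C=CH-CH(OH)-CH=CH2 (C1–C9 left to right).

2

C1: sp
C2: sp
C3: sp3 ✓
C4: sp2
C5: sp
C6: sp2
C7: sp3 ✓
C8: sp2
C9: sp2
C3, C7 → 2 sp3 carbons.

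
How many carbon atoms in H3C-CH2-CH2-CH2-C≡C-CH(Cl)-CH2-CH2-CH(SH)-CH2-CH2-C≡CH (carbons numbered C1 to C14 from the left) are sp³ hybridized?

C1: sp3 ✓
C2: sp3 ✓
C3: sp3 ✓
C4: sp3 ✓
C5: sp
C6: sp
C7: sp3 ✓
C8: sp3 ✓
C9: sp3 ✓
C10: sp3 ✓
C11: sp3 ✓
C12: sp3 ✓
C13: sp
C14: sp
C1, C2, C3, C4, C7, C8, C9, C10, C11, C12 → 10 sp3 carbons.

10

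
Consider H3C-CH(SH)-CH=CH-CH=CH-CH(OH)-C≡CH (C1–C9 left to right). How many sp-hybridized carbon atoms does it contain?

C1: sp3
C2: sp3
C3: sp2
C4: sp2
C5: sp2
C6: sp2
C7: sp3
C8: sp ✓
C9: sp ✓
C8, C9 → 2 sp carbons.

2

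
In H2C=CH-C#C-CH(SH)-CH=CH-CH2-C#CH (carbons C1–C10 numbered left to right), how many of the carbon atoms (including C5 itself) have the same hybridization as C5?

2

C5 is sp3 (only σ bonds).
C1: sp2
C2: sp2
C3: sp
C4: sp
C5: sp3 ✓
C6: sp2
C7: sp2
C8: sp3 ✓
C9: sp
C10: sp
2 carbons are sp3.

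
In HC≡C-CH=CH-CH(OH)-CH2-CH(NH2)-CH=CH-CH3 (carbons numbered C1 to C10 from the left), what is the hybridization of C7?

C7 — 4 σ bonds. Steric number 4, so sp3.

sp³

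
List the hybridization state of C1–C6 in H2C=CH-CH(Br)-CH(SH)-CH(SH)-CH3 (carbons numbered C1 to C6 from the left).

C1: 3 σ bonds, plus one π bond — 3 electron domains, sp2.
C2 has 3 σ bonds, plus one π bond: steric number 3 → sp2.
C3 has 4 σ bonds: steric number 4 → sp3.
C4: 4 σ bonds; 4 regions of electron density → sp3.
C5: 4 σ bonds; 4 regions of electron density → sp3.
C6 is sp3: 4 σ bonds, 4 electron-density regions.

C1 sp2, C2 sp2, C3 sp3, C4 sp3, C5 sp3, C6 sp3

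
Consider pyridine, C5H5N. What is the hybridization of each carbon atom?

Each carbon atom — 3 σ bonds, plus one π bond. Steric number 3, so sp2.

sp²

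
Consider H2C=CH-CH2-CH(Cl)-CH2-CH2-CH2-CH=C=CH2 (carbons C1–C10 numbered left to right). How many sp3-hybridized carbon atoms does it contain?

5

C1: sp2
C2: sp2
C3: sp3 ✓
C4: sp3 ✓
C5: sp3 ✓
C6: sp3 ✓
C7: sp3 ✓
C8: sp2
C9: sp
C10: sp2
C3, C4, C5, C6, C7 → 5 sp3 carbons.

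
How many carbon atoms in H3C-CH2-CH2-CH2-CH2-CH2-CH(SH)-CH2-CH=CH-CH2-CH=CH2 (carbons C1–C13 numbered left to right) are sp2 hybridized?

4

C1: sp3
C2: sp3
C3: sp3
C4: sp3
C5: sp3
C6: sp3
C7: sp3
C8: sp3
C9: sp2 ✓
C10: sp2 ✓
C11: sp3
C12: sp2 ✓
C13: sp2 ✓
C9, C10, C12, C13 → 4 sp2 carbons.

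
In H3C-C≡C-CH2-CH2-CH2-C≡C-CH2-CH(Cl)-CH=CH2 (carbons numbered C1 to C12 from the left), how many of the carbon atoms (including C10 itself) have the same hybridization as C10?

C10 is sp3 (only σ bonds).
C1: sp3 ✓
C2: sp
C3: sp
C4: sp3 ✓
C5: sp3 ✓
C6: sp3 ✓
C7: sp
C8: sp
C9: sp3 ✓
C10: sp3 ✓
C11: sp2
C12: sp2
6 carbons are sp3.

6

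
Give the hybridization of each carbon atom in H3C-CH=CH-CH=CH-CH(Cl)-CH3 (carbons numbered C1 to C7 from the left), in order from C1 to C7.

C1: 4 σ bonds — 4 electron domains, sp3.
C2: 3 σ bonds, plus one π bond — 3 electron domains, sp2.
C3: 3 σ bonds, plus one π bond; 3 regions of electron density → sp2.
C4 has 3 σ bonds, plus one π bond: steric number 3 → sp2.
C5 has 3 σ bonds, plus one π bond: steric number 3 → sp2.
C6: 4 σ bonds; 4 regions of electron density → sp3.
C7 has 4 σ bonds: steric number 4 → sp3.

C1 sp3, C2 sp2, C3 sp2, C4 sp2, C5 sp2, C6 sp3, C7 sp3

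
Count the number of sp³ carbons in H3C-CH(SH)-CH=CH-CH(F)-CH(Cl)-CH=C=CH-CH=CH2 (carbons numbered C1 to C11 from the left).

4

C1: sp3 ✓
C2: sp3 ✓
C3: sp2
C4: sp2
C5: sp3 ✓
C6: sp3 ✓
C7: sp2
C8: sp
C9: sp2
C10: sp2
C11: sp2
C1, C2, C5, C6 → 4 sp3 carbons.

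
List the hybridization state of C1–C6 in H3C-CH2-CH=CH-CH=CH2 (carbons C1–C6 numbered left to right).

C1: 4 σ bonds; 4 regions of electron density → sp3.
C2 — 4 σ bonds. Steric number 4, so sp3.
C3 carries 3 σ bonds, plus one π bond, giving a steric number of 3, so it is sp2.
C4 is sp2: 3 σ bonds, plus one π bond, 3 electron-density regions.
C5 carries 3 σ bonds, plus one π bond, giving a steric number of 3, so it is sp2.
C6 — 3 σ bonds, plus one π bond. Steric number 3, so sp2.

C1 sp3, C2 sp3, C3 sp2, C4 sp2, C5 sp2, C6 sp2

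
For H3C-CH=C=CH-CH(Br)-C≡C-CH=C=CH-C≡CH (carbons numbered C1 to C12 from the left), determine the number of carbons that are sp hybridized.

C1: sp3
C2: sp2
C3: sp ✓
C4: sp2
C5: sp3
C6: sp ✓
C7: sp ✓
C8: sp2
C9: sp ✓
C10: sp2
C11: sp ✓
C12: sp ✓
C3, C6, C7, C9, C11, C12 → 6 sp carbons.

6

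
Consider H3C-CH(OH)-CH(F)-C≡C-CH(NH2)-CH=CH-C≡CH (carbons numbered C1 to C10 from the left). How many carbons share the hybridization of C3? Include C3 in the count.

C3 is sp3 (only σ bonds).
C1: sp3 ✓
C2: sp3 ✓
C3: sp3 ✓
C4: sp
C5: sp
C6: sp3 ✓
C7: sp2
C8: sp2
C9: sp
C10: sp
4 carbons are sp3.

4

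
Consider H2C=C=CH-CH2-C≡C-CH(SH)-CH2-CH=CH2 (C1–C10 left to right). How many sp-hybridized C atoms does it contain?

3

C1: sp2
C2: sp ✓
C3: sp2
C4: sp3
C5: sp ✓
C6: sp ✓
C7: sp3
C8: sp3
C9: sp2
C10: sp2
C2, C5, C6 → 3 sp carbons.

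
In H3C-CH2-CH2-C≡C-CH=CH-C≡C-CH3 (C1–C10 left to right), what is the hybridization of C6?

C6 — 3 σ bonds, plus one π bond. Steric number 3, so sp2.

sp2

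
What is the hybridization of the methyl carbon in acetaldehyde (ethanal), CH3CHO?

sp³

The methyl carbon (4 σ bonds) has steric number 4: sp3.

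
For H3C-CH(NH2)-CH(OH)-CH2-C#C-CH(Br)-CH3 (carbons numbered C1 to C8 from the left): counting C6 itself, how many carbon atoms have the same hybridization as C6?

2

C6 is sp (two π bonds).
C1: sp3
C2: sp3
C3: sp3
C4: sp3
C5: sp ✓
C6: sp ✓
C7: sp3
C8: sp3
2 carbons are sp.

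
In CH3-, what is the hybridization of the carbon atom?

sp³

Three σ bonds + one lone pair = steric number 4 → sp3, pyramidal.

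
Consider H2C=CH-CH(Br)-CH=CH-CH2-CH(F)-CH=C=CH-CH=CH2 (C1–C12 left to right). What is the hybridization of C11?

C11: 3 σ bonds, plus one π bond — 3 electron domains, sp2.

sp^2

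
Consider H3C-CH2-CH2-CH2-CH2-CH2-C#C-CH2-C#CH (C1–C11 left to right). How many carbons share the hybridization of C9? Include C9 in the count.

C9 is sp3 (only σ bonds).
C1: sp3 ✓
C2: sp3 ✓
C3: sp3 ✓
C4: sp3 ✓
C5: sp3 ✓
C6: sp3 ✓
C7: sp
C8: sp
C9: sp3 ✓
C10: sp
C11: sp
7 carbons are sp3.

7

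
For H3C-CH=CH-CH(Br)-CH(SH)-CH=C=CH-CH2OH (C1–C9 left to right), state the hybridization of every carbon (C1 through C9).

C1 has 4 σ bonds: steric number 4 → sp3.
C2 (3 σ bonds, plus one π bond) has steric number 3: sp2.
C3 has 3 σ bonds, plus one π bond: steric number 3 → sp2.
C4: 4 σ bonds — 4 electron domains, sp3.
C5 carries 4 σ bonds, giving a steric number of 4, so it is sp3.
C6 (3 σ bonds, plus one π bond) has steric number 3: sp2.
C7: 2 σ bonds, plus two π bonds — 2 electron domains, sp.
C8 — 3 σ bonds, plus one π bond. Steric number 3, so sp2.
C9 carries 4 σ bonds, giving a steric number of 4, so it is sp3.

C1 sp3, C2 sp2, C3 sp2, C4 sp3, C5 sp3, C6 sp2, C7 sp, C8 sp2, C9 sp3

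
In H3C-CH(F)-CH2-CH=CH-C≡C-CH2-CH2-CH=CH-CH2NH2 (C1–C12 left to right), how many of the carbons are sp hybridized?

2

C1: sp3
C2: sp3
C3: sp3
C4: sp2
C5: sp2
C6: sp ✓
C7: sp ✓
C8: sp3
C9: sp3
C10: sp2
C11: sp2
C12: sp3
C6, C7 → 2 sp carbons.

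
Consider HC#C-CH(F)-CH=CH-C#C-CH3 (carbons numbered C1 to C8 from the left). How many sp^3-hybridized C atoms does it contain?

C1: sp
C2: sp
C3: sp3 ✓
C4: sp2
C5: sp2
C6: sp
C7: sp
C8: sp3 ✓
C3, C8 → 2 sp3 carbons.

2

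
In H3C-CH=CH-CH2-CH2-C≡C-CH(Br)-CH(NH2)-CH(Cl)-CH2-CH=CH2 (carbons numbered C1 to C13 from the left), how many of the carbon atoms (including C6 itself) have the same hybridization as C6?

2

C6 is sp (two π bonds).
C1: sp3
C2: sp2
C3: sp2
C4: sp3
C5: sp3
C6: sp ✓
C7: sp ✓
C8: sp3
C9: sp3
C10: sp3
C11: sp3
C12: sp2
C13: sp2
2 carbons are sp.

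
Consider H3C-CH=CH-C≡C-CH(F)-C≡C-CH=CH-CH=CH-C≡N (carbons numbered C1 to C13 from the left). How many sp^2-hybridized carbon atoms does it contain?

6

C1: sp3
C2: sp2 ✓
C3: sp2 ✓
C4: sp
C5: sp
C6: sp3
C7: sp
C8: sp
C9: sp2 ✓
C10: sp2 ✓
C11: sp2 ✓
C12: sp2 ✓
C13: sp
C2, C3, C9, C10, C11, C12 → 6 sp2 carbons.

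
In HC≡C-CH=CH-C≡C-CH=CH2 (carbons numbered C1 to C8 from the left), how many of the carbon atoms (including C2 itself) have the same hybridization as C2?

4

C2 is sp (two π bonds).
C1: sp ✓
C2: sp ✓
C3: sp2
C4: sp2
C5: sp ✓
C6: sp ✓
C7: sp2
C8: sp2
4 carbons are sp.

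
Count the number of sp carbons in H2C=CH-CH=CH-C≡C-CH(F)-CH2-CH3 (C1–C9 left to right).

C1: sp2
C2: sp2
C3: sp2
C4: sp2
C5: sp ✓
C6: sp ✓
C7: sp3
C8: sp3
C9: sp3
C5, C6 → 2 sp carbons.

2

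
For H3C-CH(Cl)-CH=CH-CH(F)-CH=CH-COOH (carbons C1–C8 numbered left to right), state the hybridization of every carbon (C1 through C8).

C1 sp3, C2 sp3, C3 sp2, C4 sp2, C5 sp3, C6 sp2, C7 sp2, C8 sp2

C1: 4 σ bonds — 4 electron domains, sp3.
C2: 4 σ bonds; 4 regions of electron density → sp3.
C3 is sp2: 3 σ bonds, plus one π bond, 3 electron-density regions.
C4 carries 3 σ bonds, plus one π bond, giving a steric number of 3, so it is sp2.
C5 has 4 σ bonds: steric number 4 → sp3.
C6 carries 3 σ bonds, plus one π bond, giving a steric number of 3, so it is sp2.
C7: 3 σ bonds, plus one π bond; 3 regions of electron density → sp2.
C8 — 3 σ bonds, plus one π bond. Steric number 3, so sp2.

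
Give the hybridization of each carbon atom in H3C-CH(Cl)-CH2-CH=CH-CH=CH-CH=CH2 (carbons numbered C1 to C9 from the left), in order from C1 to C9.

C1 sp3, C2 sp3, C3 sp3, C4 sp2, C5 sp2, C6 sp2, C7 sp2, C8 sp2, C9 sp2

C1: 4 σ bonds; 4 regions of electron density → sp3.
C2 is sp3: 4 σ bonds, 4 electron-density regions.
C3 carries 4 σ bonds, giving a steric number of 4, so it is sp3.
C4 (3 σ bonds, plus one π bond) has steric number 3: sp2.
C5 has 3 σ bonds, plus one π bond: steric number 3 → sp2.
C6 carries 3 σ bonds, plus one π bond, giving a steric number of 3, so it is sp2.
C7 is sp2: 3 σ bonds, plus one π bond, 3 electron-density regions.
C8 (3 σ bonds, plus one π bond) has steric number 3: sp2.
C9 is sp2: 3 σ bonds, plus one π bond, 3 electron-density regions.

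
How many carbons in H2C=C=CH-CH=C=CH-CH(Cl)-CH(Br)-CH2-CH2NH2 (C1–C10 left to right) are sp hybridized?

2

C1: sp2
C2: sp ✓
C3: sp2
C4: sp2
C5: sp ✓
C6: sp2
C7: sp3
C8: sp3
C9: sp3
C10: sp3
C2, C5 → 2 sp carbons.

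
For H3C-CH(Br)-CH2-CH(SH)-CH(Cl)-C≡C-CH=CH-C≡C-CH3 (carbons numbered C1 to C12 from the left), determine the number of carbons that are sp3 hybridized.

6

C1: sp3 ✓
C2: sp3 ✓
C3: sp3 ✓
C4: sp3 ✓
C5: sp3 ✓
C6: sp
C7: sp
C8: sp2
C9: sp2
C10: sp
C11: sp
C12: sp3 ✓
C1, C2, C3, C4, C5, C12 → 6 sp3 carbons.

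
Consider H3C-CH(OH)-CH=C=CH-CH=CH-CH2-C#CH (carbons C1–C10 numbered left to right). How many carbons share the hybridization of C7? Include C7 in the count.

C7 is sp2 (one π bond).
C1: sp3
C2: sp3
C3: sp2 ✓
C4: sp
C5: sp2 ✓
C6: sp2 ✓
C7: sp2 ✓
C8: sp3
C9: sp
C10: sp
4 carbons are sp2.

4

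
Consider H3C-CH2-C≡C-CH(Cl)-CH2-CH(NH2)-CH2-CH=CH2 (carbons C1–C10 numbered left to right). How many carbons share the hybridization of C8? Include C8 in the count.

6

C8 is sp3 (only σ bonds).
C1: sp3 ✓
C2: sp3 ✓
C3: sp
C4: sp
C5: sp3 ✓
C6: sp3 ✓
C7: sp3 ✓
C8: sp3 ✓
C9: sp2
C10: sp2
6 carbons are sp3.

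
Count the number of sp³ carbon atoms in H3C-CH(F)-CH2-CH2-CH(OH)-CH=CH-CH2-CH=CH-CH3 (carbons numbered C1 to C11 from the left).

C1: sp3 ✓
C2: sp3 ✓
C3: sp3 ✓
C4: sp3 ✓
C5: sp3 ✓
C6: sp2
C7: sp2
C8: sp3 ✓
C9: sp2
C10: sp2
C11: sp3 ✓
C1, C2, C3, C4, C5, C8, C11 → 7 sp3 carbons.

7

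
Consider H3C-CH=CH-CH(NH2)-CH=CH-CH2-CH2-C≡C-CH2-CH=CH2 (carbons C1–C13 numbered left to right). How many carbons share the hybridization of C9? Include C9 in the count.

2

C9 is sp (two π bonds).
C1: sp3
C2: sp2
C3: sp2
C4: sp3
C5: sp2
C6: sp2
C7: sp3
C8: sp3
C9: sp ✓
C10: sp ✓
C11: sp3
C12: sp2
C13: sp2
2 carbons are sp.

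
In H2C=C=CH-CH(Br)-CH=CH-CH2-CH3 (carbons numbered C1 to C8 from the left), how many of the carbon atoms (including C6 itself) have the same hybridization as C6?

C6 is sp2 (one π bond).
C1: sp2 ✓
C2: sp
C3: sp2 ✓
C4: sp3
C5: sp2 ✓
C6: sp2 ✓
C7: sp3
C8: sp3
4 carbons are sp2.

4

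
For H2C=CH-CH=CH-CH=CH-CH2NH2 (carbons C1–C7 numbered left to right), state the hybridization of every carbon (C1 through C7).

C1 sp2, C2 sp2, C3 sp2, C4 sp2, C5 sp2, C6 sp2, C7 sp3

C1: 3 σ bonds, plus one π bond — 3 electron domains, sp2.
C2 is sp2: 3 σ bonds, plus one π bond, 3 electron-density regions.
C3: 3 σ bonds, plus one π bond; 3 regions of electron density → sp2.
C4 (3 σ bonds, plus one π bond) has steric number 3: sp2.
C5 is sp2: 3 σ bonds, plus one π bond, 3 electron-density regions.
C6 is sp2: 3 σ bonds, plus one π bond, 3 electron-density regions.
C7: 4 σ bonds; 4 regions of electron density → sp3.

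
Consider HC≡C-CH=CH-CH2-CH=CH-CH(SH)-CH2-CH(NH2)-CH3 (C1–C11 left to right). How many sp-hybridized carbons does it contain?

2

C1: sp ✓
C2: sp ✓
C3: sp2
C4: sp2
C5: sp3
C6: sp2
C7: sp2
C8: sp3
C9: sp3
C10: sp3
C11: sp3
C1, C2 → 2 sp carbons.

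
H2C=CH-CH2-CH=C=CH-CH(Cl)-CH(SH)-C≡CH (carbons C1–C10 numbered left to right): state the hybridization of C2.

C2 (3 σ bonds, plus one π bond) has steric number 3: sp2.

sp²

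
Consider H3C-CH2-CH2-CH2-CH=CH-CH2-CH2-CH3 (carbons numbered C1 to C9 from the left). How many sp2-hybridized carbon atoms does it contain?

C1: sp3
C2: sp3
C3: sp3
C4: sp3
C5: sp2 ✓
C6: sp2 ✓
C7: sp3
C8: sp3
C9: sp3
C5, C6 → 2 sp2 carbons.

2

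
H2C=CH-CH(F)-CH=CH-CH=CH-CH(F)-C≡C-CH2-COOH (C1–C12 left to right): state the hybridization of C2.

sp2

C2 is sp2: 3 σ bonds, plus one π bond, 3 electron-density regions.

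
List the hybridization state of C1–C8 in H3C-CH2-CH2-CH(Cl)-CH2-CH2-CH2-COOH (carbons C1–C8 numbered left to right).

C1 is sp3: 4 σ bonds, 4 electron-density regions.
C2 (4 σ bonds) has steric number 4: sp3.
C3 has 4 σ bonds: steric number 4 → sp3.
C4 is sp3: 4 σ bonds, 4 electron-density regions.
C5: 4 σ bonds — 4 electron domains, sp3.
C6 — 4 σ bonds. Steric number 4, so sp3.
C7: 4 σ bonds; 4 regions of electron density → sp3.
C8 has 3 σ bonds, plus one π bond: steric number 3 → sp2.

C1 sp3, C2 sp3, C3 sp3, C4 sp3, C5 sp3, C6 sp3, C7 sp3, C8 sp2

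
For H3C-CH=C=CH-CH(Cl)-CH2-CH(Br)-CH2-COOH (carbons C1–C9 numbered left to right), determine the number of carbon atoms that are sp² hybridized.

3

C1: sp3
C2: sp2 ✓
C3: sp
C4: sp2 ✓
C5: sp3
C6: sp3
C7: sp3
C8: sp3
C9: sp2 ✓
C2, C4, C9 → 3 sp2 carbons.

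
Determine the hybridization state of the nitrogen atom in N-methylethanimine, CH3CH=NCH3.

Two σ bonds + one lone pair = steric number 3 → sp2.

sp2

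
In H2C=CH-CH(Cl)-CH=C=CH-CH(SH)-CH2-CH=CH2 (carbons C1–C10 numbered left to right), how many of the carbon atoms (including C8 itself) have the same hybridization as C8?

C8 is sp3 (only σ bonds).
C1: sp2
C2: sp2
C3: sp3 ✓
C4: sp2
C5: sp
C6: sp2
C7: sp3 ✓
C8: sp3 ✓
C9: sp2
C10: sp2
3 carbons are sp3.

3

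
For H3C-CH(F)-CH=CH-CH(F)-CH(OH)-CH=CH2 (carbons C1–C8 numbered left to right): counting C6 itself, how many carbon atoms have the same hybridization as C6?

4

C6 is sp3 (only σ bonds).
C1: sp3 ✓
C2: sp3 ✓
C3: sp2
C4: sp2
C5: sp3 ✓
C6: sp3 ✓
C7: sp2
C8: sp2
4 carbons are sp3.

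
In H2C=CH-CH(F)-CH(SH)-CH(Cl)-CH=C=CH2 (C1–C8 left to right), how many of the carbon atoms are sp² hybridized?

4

C1: sp2 ✓
C2: sp2 ✓
C3: sp3
C4: sp3
C5: sp3
C6: sp2 ✓
C7: sp
C8: sp2 ✓
C1, C2, C6, C8 → 4 sp2 carbons.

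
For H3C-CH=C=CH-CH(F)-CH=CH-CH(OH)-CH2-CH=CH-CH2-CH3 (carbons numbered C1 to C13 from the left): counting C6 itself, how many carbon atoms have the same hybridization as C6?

C6 is sp2 (one π bond).
C1: sp3
C2: sp2 ✓
C3: sp
C4: sp2 ✓
C5: sp3
C6: sp2 ✓
C7: sp2 ✓
C8: sp3
C9: sp3
C10: sp2 ✓
C11: sp2 ✓
C12: sp3
C13: sp3
6 carbons are sp2.

6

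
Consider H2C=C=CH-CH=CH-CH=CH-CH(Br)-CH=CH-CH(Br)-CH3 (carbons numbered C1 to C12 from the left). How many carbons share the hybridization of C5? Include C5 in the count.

8

C5 is sp2 (one π bond).
C1: sp2 ✓
C2: sp
C3: sp2 ✓
C4: sp2 ✓
C5: sp2 ✓
C6: sp2 ✓
C7: sp2 ✓
C8: sp3
C9: sp2 ✓
C10: sp2 ✓
C11: sp3
C12: sp3
8 carbons are sp2.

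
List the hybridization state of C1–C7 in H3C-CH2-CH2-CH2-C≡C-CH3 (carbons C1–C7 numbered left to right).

C1 sp3, C2 sp3, C3 sp3, C4 sp3, C5 sp, C6 sp, C7 sp3

C1: 4 σ bonds — 4 electron domains, sp3.
C2 — 4 σ bonds. Steric number 4, so sp3.
C3: 4 σ bonds; 4 regions of electron density → sp3.
C4 carries 4 σ bonds, giving a steric number of 4, so it is sp3.
C5 carries 2 σ bonds, plus two π bonds, giving a steric number of 2, so it is sp.
C6 — 2 σ bonds, plus two π bonds. Steric number 2, so sp.
C7 is sp3: 4 σ bonds, 4 electron-density regions.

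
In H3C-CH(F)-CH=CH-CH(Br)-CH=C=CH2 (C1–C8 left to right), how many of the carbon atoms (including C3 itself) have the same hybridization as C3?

C3 is sp2 (one π bond).
C1: sp3
C2: sp3
C3: sp2 ✓
C4: sp2 ✓
C5: sp3
C6: sp2 ✓
C7: sp
C8: sp2 ✓
4 carbons are sp2.

4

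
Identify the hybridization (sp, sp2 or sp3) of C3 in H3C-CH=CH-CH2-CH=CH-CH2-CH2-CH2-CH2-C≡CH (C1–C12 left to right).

sp²

C3 carries 3 σ bonds, plus one π bond, giving a steric number of 3, so it is sp2.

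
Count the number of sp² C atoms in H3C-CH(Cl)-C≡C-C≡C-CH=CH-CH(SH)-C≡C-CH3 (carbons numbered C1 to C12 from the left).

2

C1: sp3
C2: sp3
C3: sp
C4: sp
C5: sp
C6: sp
C7: sp2 ✓
C8: sp2 ✓
C9: sp3
C10: sp
C11: sp
C12: sp3
C7, C8 → 2 sp2 carbons.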